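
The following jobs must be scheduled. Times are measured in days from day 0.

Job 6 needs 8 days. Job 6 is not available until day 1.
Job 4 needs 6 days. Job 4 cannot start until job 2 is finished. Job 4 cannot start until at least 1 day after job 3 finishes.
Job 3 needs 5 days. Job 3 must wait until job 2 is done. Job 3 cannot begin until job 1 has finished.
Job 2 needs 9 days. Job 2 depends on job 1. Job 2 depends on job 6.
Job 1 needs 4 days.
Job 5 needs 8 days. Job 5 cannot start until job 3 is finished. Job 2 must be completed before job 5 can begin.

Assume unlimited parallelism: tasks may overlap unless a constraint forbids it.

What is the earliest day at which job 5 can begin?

Job 6 waits on its own release at day 1, so it starts at day 1 and finishes at 1 + 8 = day 9.
Job 1 has no prerequisites, so it starts at day 0 and finishes at day 4.
Job 2 cannot start until job 1 (finishes day 4); job 6 (finishes day 9). The controlling bound is day 9, so job 2 finishes at 9 + 9 = day 18.
Job 3 cannot start until job 2 (finishes day 18); job 1 (finishes day 4). The controlling bound is day 18, so job 3 finishes at 18 + 5 = day 23.
Job 5 waits on job 3 (finishes day 23); job 2 (finishes day 18). The latest of these is day 23, which is the earliest job 5 can start.

23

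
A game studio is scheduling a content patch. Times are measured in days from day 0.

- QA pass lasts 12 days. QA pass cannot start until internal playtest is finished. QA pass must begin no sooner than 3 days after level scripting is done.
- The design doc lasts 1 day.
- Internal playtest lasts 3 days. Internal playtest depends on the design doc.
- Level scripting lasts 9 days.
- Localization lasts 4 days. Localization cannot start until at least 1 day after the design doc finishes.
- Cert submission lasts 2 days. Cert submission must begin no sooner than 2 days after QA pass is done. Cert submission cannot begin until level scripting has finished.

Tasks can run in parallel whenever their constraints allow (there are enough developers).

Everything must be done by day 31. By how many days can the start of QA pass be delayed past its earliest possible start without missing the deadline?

Level scripting has no prerequisites, so it starts at day 0 and finishes at day 9.
The design doc can start immediately at day 0; it finishes at day 1.
After the design doc (finishes day 1), internal playtest can start at day 1 and finishes at day 4.
QA pass needs all of internal playtest (finishes day 4); level scripting (finishes day 9, plus 3-day gap → day 12). That puts its earliest start at day 12; it finishes at 12 + 12 = day 24.

Working backward from the deadline:
To finish by day 31, cert submission (duration 2) must start no later than day 29.
Since cert submission (must start by day 29, minus 2-day gap → day 27) depends on it, QA pass must finish by day 27. Backing off its 12-day duration gives a latest start of day 15.
So QA pass can start as early as day 12 and as late as day 15, giving 15 − 12 = 3 days of slack.

3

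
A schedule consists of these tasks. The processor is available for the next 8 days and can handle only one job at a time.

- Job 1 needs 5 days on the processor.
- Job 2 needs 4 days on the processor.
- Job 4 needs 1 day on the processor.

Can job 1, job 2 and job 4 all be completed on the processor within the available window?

Running back to back, the jobs need 5 + 4 + 1 = 10 days on the processor.
Since 10 > 8, they cannot all fit.

No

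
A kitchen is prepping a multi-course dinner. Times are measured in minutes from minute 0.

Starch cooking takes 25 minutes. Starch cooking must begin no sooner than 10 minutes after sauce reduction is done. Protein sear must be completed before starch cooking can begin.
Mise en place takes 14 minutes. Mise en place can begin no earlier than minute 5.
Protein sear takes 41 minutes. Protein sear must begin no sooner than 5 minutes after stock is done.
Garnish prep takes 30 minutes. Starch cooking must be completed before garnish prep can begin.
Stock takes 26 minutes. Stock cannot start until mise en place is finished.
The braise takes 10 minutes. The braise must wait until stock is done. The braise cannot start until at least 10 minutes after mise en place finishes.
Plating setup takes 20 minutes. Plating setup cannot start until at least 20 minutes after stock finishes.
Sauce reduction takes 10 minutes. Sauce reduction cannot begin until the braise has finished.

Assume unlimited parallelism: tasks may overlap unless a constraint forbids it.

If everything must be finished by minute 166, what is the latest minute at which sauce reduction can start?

To finish by minute 166, garnish prep (duration 30) must start no later than minute 136.
Starch cooking has to be done before garnish prep (must start by minute 136). That means finishing by minute 136, i.e. starting by 136 − 25 = minute 111.
Sauce reduction has to be done before starch cooking (must start by minute 111, minus 10-minute gap → minute 101). That means finishing by minute 101, i.e. starting by 101 − 10 = minute 91.

91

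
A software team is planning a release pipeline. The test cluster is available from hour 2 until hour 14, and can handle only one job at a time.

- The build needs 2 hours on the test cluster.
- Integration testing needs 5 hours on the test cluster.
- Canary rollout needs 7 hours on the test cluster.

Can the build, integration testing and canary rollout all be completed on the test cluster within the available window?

The test cluster window is 14 − 2 = 12 hours.
Running back to back, the jobs need 2 + 5 + 7 = 14 hours on the test cluster.
Since 14 > 12, they cannot all fit.

No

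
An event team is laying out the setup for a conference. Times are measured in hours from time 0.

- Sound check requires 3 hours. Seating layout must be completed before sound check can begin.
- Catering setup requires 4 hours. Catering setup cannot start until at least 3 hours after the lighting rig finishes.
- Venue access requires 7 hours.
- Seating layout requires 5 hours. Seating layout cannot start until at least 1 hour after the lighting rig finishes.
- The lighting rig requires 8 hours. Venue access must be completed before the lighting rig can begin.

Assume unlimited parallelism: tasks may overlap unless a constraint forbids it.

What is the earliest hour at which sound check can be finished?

Venue access can start immediately at hour 0; it finishes at hour 7.
The lighting rig cannot begin until venue access (finishes hour 7). It runs from hour 7 to 7 + 8 = hour 15.
After the lighting rig (finishes hour 15, plus 1-hour gap → hour 16), seating layout can start at hour 16 and finishes at hour 21.
After seating layout (finishes hour 21), sound check can start at hour 21 and finishes at hour 24.

24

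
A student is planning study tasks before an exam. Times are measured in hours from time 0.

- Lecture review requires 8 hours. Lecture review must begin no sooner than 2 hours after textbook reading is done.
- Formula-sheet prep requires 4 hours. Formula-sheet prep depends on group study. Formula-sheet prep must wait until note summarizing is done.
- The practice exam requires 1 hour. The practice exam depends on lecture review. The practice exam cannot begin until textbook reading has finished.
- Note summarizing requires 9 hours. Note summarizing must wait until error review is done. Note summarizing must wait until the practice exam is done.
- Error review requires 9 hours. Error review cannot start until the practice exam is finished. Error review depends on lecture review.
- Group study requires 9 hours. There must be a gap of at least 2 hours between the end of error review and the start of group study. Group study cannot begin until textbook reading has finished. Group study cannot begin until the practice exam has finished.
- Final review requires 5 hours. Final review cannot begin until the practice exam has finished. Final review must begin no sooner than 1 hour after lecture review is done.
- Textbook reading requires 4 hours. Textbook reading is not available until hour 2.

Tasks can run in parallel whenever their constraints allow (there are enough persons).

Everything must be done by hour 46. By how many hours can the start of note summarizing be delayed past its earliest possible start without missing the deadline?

After its own release at hour 2, textbook reading can start at hour 2 and finishes at hour 6.
Lecture review waits on textbook reading (finishes hour 6, plus 2-hour gap → hour 8), so it starts at hour 8 and finishes at 8 + 8 = hour 16.
The practice exam has to wait for lecture review (finishes hour 16); textbook reading (finishes hour 6). The latest of these is hour 16, so the practice exam runs hour 16 to 16 + 1 = hour 17.
Error review needs all of the practice exam (finishes hour 17); lecture review (finishes hour 16). That puts its earliest start at hour 17; it finishes at 17 + 9 = hour 26.
Note summarizing has to wait for error review (finishes hour 26); the practice exam (finishes hour 17). The latest of these is hour 26, so note summarizing runs hour 26 to 26 + 9 = hour 35.

Working backward from the deadline:
To finish by hour 46, formula-sheet prep (duration 4) must start no later than hour 42.
Note summarizing has to be done before formula-sheet prep (must start by hour 42). That means finishing by hour 42, i.e. starting by 42 − 9 = hour 33.
So note summarizing can start as early as hour 26 and as late as hour 33, giving 33 − 26 = 7 hours of slack.

7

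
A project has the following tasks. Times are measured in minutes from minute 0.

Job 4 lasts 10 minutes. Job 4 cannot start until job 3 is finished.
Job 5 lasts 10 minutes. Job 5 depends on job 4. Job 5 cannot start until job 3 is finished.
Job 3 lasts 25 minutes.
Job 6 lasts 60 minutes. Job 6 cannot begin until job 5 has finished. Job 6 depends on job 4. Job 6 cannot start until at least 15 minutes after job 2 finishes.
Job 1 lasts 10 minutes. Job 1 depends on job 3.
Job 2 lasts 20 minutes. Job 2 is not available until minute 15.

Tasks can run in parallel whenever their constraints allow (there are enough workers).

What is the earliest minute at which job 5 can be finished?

45

Job 3 can start immediately at minute 0; it finishes at minute 25.
Job 4 cannot begin until job 3 (finishes minute 25). It runs from minute 25 to 25 + 10 = minute 35.
Job 5 has to wait for job 4 (finishes minute 35); job 3 (finishes minute 25). The latest of these is minute 35, so job 5 runs minute 35 to 35 + 10 = minute 45.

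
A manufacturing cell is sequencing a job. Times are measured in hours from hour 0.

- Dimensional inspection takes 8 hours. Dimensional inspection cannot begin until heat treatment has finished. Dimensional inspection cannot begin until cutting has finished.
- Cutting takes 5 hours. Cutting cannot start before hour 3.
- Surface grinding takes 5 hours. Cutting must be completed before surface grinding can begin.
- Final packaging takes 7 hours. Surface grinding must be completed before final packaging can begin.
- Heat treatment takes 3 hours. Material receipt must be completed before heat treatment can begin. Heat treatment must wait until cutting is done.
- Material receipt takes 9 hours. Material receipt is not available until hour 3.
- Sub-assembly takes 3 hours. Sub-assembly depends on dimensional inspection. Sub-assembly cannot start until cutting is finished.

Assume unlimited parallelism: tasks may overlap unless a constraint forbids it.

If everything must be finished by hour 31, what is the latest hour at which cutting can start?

Nothing follows sub-assembly; the deadline of hour 31 is its only limit. It must start by 31 − 3 = hour 28.
Dimensional inspection must finish before sub-assembly (must start by hour 28). With an 8-hour duration, dimensional inspection must start by 28 − 8 = hour 20.
Heat treatment feeds into dimensional inspection (must start by hour 20); so heat treatment must finish by hour 20 and therefore start by hour 17.
Nothing follows final packaging; the deadline of hour 31 is its only limit. It must start by 31 − 7 = hour 24.
Surface grinding feeds into final packaging (must start by hour 24); so surface grinding must finish by hour 24 and therefore start by hour 19.
Cutting feeds heat treatment (must start by hour 17); surface grinding (must start by hour 19); dimensional inspection (must start by hour 20); sub-assembly (must start by hour 28). Taking the minimum, cutting must finish by hour 17 and start by 17 − 5 = hour 12.

12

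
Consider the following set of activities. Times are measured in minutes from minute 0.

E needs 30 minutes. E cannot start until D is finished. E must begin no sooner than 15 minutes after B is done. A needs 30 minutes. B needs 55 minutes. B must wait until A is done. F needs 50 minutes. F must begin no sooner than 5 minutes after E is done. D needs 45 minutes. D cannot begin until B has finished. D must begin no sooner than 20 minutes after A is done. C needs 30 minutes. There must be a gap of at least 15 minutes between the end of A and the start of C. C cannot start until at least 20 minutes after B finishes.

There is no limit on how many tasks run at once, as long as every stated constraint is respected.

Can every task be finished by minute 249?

Nothing blocks A, so it runs from minute 0 to minute 30.
B cannot begin until A (finishes minute 30). It runs from minute 30 to 30 + 55 = minute 85.
D has to wait for B (finishes minute 85); A (finishes minute 30, plus 20-minute gap → minute 50). The latest of these is minute 85, so D runs minute 85 to 85 + 45 = minute 130.
E cannot start until D (finishes minute 130); B (finishes minute 85, plus 15-minute gap → minute 100). The controlling bound is minute 130, so E finishes at 130 + 30 = minute 160.
After E (finishes minute 160, plus 5-minute gap → minute 165), F can start at minute 165 and finishes at minute 215.
For C: A (finishes minute 30, plus 15-minute gap → minute 45); B (finishes minute 85, plus 20-minute gap → minute 105). Taking the maximum gives a start of minute 105, and it finishes at 105 + 30 = minute 135.
Every task is finished by minute 215, which is no later than the deadline of 249, so the schedule is feasible.

Yes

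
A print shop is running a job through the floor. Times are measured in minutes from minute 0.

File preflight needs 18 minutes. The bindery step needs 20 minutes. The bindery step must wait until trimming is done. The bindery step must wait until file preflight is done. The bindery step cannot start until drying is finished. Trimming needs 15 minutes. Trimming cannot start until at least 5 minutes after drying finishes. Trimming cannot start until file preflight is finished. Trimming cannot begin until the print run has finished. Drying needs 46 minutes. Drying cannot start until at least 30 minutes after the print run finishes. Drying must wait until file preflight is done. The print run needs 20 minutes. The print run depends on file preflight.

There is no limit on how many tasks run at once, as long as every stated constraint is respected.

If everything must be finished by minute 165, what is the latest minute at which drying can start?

The bindery step must finish by minute 165; it takes 20 minutes, so it must start by 165 − 20 = minute 145.
Trimming feeds into the bindery step (must start by minute 145); so trimming must finish by minute 145 and therefore start by minute 130.
Drying must finish in time for trimming (must start by minute 130, minus 5-minute gap → minute 125); the bindery step (must start by minute 145). The tightest is minute 125, so drying must start by 125 − 46 = minute 79.

79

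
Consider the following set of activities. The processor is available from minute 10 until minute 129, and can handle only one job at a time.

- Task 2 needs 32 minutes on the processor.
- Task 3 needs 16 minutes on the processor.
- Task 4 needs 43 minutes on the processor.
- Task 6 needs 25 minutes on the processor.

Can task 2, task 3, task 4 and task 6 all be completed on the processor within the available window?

The processor window is 129 − 10 = 119 minutes.
Running back to back, the jobs need 32 + 16 + 43 + 25 = 116 minutes on the processor.
Since 116 ≤ 119, they fit within the window.

Yes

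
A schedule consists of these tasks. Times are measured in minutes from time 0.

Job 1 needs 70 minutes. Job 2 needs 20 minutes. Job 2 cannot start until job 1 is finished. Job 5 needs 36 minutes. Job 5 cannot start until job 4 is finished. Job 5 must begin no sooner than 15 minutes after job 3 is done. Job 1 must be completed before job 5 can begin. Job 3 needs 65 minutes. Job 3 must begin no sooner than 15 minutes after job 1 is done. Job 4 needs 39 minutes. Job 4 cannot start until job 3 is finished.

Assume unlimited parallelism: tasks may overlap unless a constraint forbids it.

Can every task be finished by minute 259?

Job 1 has no prerequisites, so it starts at minute 0 and finishes at minute 70.
Job 3 cannot begin until job 1 (finishes minute 70, plus 15-minute gap → minute 85). It runs from minute 85 to 85 + 65 = minute 150.
Job 4 waits on job 3 (finishes minute 150), so it starts at minute 150 and finishes at 150 + 39 = minute 189.
Job 5 cannot start until job 4 (finishes minute 189); job 3 (finishes minute 150, plus 15-minute gap → minute 165); job 1 (finishes minute 70). The controlling bound is minute 189, so job 5 finishes at 189 + 36 = minute 225.
Job 2 cannot begin until job 1 (finishes minute 70). It runs from minute 70 to 70 + 20 = minute 90.
Every task is finished by minute 225, which is no later than the deadline of 259, so the schedule is feasible.

Yes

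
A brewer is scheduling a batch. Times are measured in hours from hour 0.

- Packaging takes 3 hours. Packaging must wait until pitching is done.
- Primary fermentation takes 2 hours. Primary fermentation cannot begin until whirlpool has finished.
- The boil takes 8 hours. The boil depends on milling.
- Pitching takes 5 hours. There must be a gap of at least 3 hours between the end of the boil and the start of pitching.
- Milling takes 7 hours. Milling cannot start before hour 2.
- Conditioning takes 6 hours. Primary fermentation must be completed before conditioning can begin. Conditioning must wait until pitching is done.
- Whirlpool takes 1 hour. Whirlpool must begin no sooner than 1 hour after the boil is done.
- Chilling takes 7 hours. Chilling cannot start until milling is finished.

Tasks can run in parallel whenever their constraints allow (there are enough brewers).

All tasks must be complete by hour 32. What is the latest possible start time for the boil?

To finish by hour 32, conditioning (duration 6) must start no later than hour 26.
Primary fermentation has to be done before conditioning (must start by hour 26). That means finishing by hour 26, i.e. starting by 26 − 2 = hour 24.
Since primary fermentation (must start by hour 24) depends on it, whirlpool must finish by hour 24. Backing off its 1-hour duration gives a latest start of hour 23.
To finish by hour 32, packaging (duration 3) must start no later than hour 29.
Pitching must finish in time for conditioning (must start by hour 26); packaging (must start by hour 29). The tightest is hour 26, so pitching must start by 26 − 5 = hour 21.
For the boil: whirlpool (must start by hour 23, minus 1-hour gap → hour 22); pitching (must start by hour 21, minus 3-hour gap → hour 18). The most restrictive is hour 18; with an 8-hour duration, the boil must start by hour 10.

10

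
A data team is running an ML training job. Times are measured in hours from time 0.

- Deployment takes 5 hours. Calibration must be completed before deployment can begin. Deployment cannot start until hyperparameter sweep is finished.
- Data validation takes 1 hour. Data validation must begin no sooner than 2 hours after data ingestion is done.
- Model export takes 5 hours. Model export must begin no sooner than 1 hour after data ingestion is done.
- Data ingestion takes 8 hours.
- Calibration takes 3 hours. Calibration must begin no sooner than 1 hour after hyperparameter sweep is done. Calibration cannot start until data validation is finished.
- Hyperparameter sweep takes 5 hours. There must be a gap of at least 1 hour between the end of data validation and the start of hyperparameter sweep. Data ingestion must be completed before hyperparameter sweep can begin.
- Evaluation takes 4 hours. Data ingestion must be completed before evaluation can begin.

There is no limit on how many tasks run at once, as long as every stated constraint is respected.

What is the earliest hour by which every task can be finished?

Data ingestion has no prerequisites, so it starts at hour 0 and finishes at hour 8.
After data ingestion (finishes hour 8, plus 1-hour gap → hour 9), model export can start at hour 9 and finishes at hour 14.
Evaluation cannot begin until data ingestion (finishes hour 8). It runs from hour 8 to 8 + 4 = hour 12.
Data validation waits on data ingestion (finishes hour 8, plus 2-hour gap → hour 10), so it starts at hour 10 and finishes at 10 + 1 = hour 11.
For hyperparameter sweep: data validation (finishes hour 11, plus 1-hour gap → hour 12); data ingestion (finishes hour 8). Taking the maximum gives a start of hour 12, and it finishes at 12 + 5 = hour 17.
Calibration needs all of hyperparameter sweep (finishes hour 17, plus 1-hour gap → hour 18); data validation (finishes hour 11). That puts its earliest start at hour 18; it finishes at 18 + 3 = hour 21.
Deployment has to wait for calibration (finishes hour 21); hyperparameter sweep (finishes hour 17). The latest of these is hour 21, so deployment runs hour 21 to 21 + 5 = hour 26.
All tasks are finished once the last one completes. Finish times: Data ingestion at 8, Data validation at 11, Hyperparameter sweep at 17, Evaluation at 12, Calibration at 21, Model export at 14, Deployment at 26. The latest is hour 26.

26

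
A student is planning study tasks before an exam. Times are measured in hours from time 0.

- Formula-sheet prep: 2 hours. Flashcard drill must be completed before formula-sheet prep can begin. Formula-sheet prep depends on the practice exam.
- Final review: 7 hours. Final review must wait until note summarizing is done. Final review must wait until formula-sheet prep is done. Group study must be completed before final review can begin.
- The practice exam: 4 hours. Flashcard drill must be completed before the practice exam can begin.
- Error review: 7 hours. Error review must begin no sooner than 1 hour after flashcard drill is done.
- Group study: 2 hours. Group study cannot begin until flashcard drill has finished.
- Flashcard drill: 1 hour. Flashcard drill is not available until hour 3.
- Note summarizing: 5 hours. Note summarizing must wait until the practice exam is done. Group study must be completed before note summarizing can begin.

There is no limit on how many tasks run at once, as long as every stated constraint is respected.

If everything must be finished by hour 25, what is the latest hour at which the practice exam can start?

9

Final review must finish by hour 25; it takes 7 hours, so it must start by 25 − 7 = hour 18.
Note summarizing must finish before final review (must start by hour 18). With a 5-hour duration, note summarizing must start by 18 − 5 = hour 13.
Formula-sheet prep feeds into final review (must start by hour 18); so formula-sheet prep must finish by hour 18 and therefore start by hour 16.
For the practice exam: note summarizing (must start by hour 13); formula-sheet prep (must start by hour 16). The most restrictive is hour 13; with a 4-hour duration, the practice exam must start by hour 9.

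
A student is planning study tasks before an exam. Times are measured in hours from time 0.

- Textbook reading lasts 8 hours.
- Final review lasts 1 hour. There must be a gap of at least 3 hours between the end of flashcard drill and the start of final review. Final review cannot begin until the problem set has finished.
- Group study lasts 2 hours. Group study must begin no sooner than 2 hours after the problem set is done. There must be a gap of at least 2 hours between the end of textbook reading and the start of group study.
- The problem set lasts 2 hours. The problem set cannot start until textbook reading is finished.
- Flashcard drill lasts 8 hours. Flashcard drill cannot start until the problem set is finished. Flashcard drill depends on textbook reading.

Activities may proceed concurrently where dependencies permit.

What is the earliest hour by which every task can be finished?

Textbook reading has no prerequisites, so it starts at hour 0 and finishes at hour 8.
The problem set waits on textbook reading (finishes hour 8), so it starts at hour 8 and finishes at 8 + 2 = hour 10.
Group study needs all of the problem set (finishes hour 10, plus 2-hour gap → hour 12); textbook reading (finishes hour 8, plus 2-hour gap → hour 10). That puts its earliest start at hour 12; it finishes at 12 + 2 = hour 14.
Flashcard drill needs all of the problem set (finishes hour 10); textbook reading (finishes hour 8). That puts its earliest start at hour 10; it finishes at 10 + 8 = hour 18.
Final review has to wait for flashcard drill (finishes hour 18, plus 3-hour gap → hour 21); the problem set (finishes hour 10). The latest of these is hour 21, so final review runs hour 21 to 21 + 1 = hour 22.
All tasks are finished once the last one completes. Finish times: Textbook reading at 8, The problem set at 10, Flashcard drill at 18, Group study at 14, Final review at 22. The latest is hour 22.

22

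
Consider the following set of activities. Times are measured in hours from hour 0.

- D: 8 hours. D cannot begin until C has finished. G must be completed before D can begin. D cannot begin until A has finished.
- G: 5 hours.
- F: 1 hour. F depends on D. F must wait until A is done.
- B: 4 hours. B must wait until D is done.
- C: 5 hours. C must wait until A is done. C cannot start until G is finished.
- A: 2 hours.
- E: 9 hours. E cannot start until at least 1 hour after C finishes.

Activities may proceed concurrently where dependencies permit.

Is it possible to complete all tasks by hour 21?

No

G can start immediately at hour 0; it finishes at hour 5.
A can start immediately at hour 0; it finishes at hour 2.
For C: A (finishes hour 2); G (finishes hour 5). Taking the maximum gives a start of hour 5, and it finishes at 5 + 5 = hour 10.
E cannot begin until C (finishes hour 10, plus 1-hour gap → hour 11). It runs from hour 11 to 11 + 9 = hour 20.
D has to wait for C (finishes hour 10); G (finishes hour 5); A (finishes hour 2). The latest of these is hour 10, so D runs hour 10 to 10 + 8 = hour 18.
F cannot start until D (finishes hour 18); A (finishes hour 2). The controlling bound is hour 18, so F finishes at 18 + 1 = hour 19.
After D (finishes hour 18), B can start at hour 18 and finishes at hour 22.
The earliest everything can be done is hour 22, which is after the deadline of 21, so it is not possible.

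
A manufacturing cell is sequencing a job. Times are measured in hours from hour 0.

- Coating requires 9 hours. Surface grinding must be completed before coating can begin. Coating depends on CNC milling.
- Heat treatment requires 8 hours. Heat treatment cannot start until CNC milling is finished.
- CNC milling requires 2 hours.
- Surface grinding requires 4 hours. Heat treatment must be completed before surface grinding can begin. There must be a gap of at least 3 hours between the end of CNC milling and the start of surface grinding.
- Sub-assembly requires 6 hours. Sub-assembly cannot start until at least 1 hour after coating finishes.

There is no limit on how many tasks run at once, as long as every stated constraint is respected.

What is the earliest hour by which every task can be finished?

30

Nothing blocks CNC milling, so it runs from hour 0 to hour 2.
After CNC milling (finishes hour 2), heat treatment can start at hour 2 and finishes at hour 10.
Surface grinding needs all of heat treatment (finishes hour 10); CNC milling (finishes hour 2, plus 3-hour gap → hour 5). That puts its earliest start at hour 10; it finishes at 10 + 4 = hour 14.
For coating: surface grinding (finishes hour 14); CNC milling (finishes hour 2). Taking the maximum gives a start of hour 14, and it finishes at 14 + 9 = hour 23.
Sub-assembly waits on coating (finishes hour 23, plus 1-hour gap → hour 24), so it starts at hour 24 and finishes at 24 + 6 = hour 30.
All tasks are finished once the last one completes. Finish times: CNC milling at 2, Heat treatment at 10, Surface grinding at 14, Coating at 23, Sub-assembly at 30. The latest is hour 30.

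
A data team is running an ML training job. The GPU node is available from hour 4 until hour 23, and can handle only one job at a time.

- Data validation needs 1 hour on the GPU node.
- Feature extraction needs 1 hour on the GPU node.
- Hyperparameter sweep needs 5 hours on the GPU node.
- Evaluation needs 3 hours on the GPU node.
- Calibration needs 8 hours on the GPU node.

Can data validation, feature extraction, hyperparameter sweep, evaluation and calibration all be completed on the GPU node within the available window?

The GPU node window is 23 − 4 = 19 hours.
Running back to back, the jobs need 1 + 1 + 5 + 3 + 8 = 18 hours on the GPU node.
Since 18 ≤ 19, they fit within the window.

Yes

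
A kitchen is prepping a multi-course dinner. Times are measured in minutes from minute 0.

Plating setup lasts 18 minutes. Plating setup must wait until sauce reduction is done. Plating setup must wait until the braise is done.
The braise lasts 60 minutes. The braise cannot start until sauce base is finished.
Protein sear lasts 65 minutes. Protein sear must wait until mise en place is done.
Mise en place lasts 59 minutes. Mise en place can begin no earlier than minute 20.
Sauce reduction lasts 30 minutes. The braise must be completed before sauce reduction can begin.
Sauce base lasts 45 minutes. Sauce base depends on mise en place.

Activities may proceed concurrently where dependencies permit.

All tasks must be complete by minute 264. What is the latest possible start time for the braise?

156

Plating setup has no dependents, so it just needs to finish by minute 264. Starting by 264 − 18 = minute 246 achieves that.
Sauce reduction must finish before plating setup (must start by minute 246). With a 30-minute duration, sauce reduction must start by 246 − 30 = minute 216.
The braise feeds sauce reduction (must start by minute 216); plating setup (must start by minute 246). Taking the minimum, the braise must finish by minute 216 and start by 216 − 60 = minute 156.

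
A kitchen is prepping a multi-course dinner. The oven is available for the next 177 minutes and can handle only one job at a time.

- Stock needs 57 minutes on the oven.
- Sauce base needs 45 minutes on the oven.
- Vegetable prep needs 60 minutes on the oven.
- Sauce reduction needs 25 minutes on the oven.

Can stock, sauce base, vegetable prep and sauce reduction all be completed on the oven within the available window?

Running back to back, the jobs need 57 + 45 + 60 + 25 = 187 minutes on the oven.
Since 187 > 177, they cannot all fit.

No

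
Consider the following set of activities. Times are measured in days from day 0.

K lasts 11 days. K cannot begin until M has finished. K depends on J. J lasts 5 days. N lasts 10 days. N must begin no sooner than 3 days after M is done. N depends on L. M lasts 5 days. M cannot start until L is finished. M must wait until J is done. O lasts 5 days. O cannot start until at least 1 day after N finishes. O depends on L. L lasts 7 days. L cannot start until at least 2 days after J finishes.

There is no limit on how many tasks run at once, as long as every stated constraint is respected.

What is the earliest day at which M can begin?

14

Nothing blocks J, so it runs from day 0 to day 5.
After J (finishes day 5, plus 2-day gap → day 7), L can start at day 7 and finishes at day 14.
M waits on L (finishes day 14); J (finishes day 5). The latest of these is day 14, which is the earliest M can start.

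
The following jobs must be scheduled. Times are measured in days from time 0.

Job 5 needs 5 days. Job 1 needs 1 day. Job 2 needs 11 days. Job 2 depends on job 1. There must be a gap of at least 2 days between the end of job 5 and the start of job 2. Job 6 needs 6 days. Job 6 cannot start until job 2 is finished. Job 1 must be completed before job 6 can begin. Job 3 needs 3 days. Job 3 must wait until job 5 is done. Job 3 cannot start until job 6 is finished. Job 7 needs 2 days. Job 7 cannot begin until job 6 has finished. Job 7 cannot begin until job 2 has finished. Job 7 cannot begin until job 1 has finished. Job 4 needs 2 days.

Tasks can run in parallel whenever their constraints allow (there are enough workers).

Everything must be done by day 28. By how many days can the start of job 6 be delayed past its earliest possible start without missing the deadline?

Job 5 can start immediately at day 0; it finishes at day 5.
Job 1 can start immediately at day 0; it finishes at day 1.
Job 2 needs all of job 1 (finishes day 1); job 5 (finishes day 5, plus 2-day gap → day 7). That puts its earliest start at day 7; it finishes at 7 + 11 = day 18.
Job 6 has to wait for job 2 (finishes day 18); job 1 (finishes day 1). The latest of these is day 18, so job 6 runs day 18 to 18 + 6 = day 24.

Working backward from the deadline:
Job 3 must finish by day 28; it takes 3 days, so it must start by 28 − 3 = day 25.
Job 7 has no dependents, so it just needs to finish by day 28. Starting by 28 − 2 = day 26 achieves that.
Job 6 feeds job 3 (must start by day 25); job 7 (must start by day 26). Taking the minimum, job 6 must finish by day 25 and start by 25 − 6 = day 19.
So job 6 can start as early as day 18 and as late as day 19, giving 19 − 18 = 1 day of slack.

1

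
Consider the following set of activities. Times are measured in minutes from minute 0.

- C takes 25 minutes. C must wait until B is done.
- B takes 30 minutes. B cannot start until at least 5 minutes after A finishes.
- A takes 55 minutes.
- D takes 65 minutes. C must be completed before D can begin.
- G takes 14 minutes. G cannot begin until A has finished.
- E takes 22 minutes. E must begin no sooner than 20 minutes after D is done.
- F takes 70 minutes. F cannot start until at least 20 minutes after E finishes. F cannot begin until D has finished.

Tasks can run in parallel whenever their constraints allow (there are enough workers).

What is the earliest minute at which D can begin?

115

A has no prerequisites, so it starts at minute 0 and finishes at minute 55.
B waits on A (finishes minute 55, plus 5-minute gap → minute 60), so it starts at minute 60 and finishes at 60 + 30 = minute 90.
C cannot begin until B (finishes minute 90). It runs from minute 90 to 90 + 25 = minute 115.
D waits on C (finishes minute 115), so the earliest it can start is minute 115.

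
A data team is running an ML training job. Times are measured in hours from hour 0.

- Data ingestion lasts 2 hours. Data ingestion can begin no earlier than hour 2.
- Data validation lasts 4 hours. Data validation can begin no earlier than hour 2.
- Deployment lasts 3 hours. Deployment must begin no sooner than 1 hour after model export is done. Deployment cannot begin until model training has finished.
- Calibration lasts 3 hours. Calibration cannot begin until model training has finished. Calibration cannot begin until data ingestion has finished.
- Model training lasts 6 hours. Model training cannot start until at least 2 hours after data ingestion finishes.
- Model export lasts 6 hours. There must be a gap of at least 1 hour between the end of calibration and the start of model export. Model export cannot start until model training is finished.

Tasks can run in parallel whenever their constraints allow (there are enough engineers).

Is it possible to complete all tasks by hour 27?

Data validation waits on its own release at hour 2, so it starts at hour 2 and finishes at 2 + 4 = hour 6.
Data ingestion cannot begin until its own release at hour 2. It runs from hour 2 to 2 + 2 = hour 4.
After data ingestion (finishes hour 4, plus 2-hour gap → hour 6), model training can start at hour 6 and finishes at hour 12.
Calibration has to wait for model training (finishes hour 12); data ingestion (finishes hour 4). The latest of these is hour 12, so calibration runs hour 12 to 12 + 3 = hour 15.
Model export has to wait for calibration (finishes hour 15, plus 1-hour gap → hour 16); model training (finishes hour 12). The latest of these is hour 16, so model export runs hour 16 to 16 + 6 = hour 22.
Deployment cannot start until model export (finishes hour 22, plus 1-hour gap → hour 23); model training (finishes hour 12). The controlling bound is hour 23, so deployment finishes at 23 + 3 = hour 26.
Every task is finished by hour 26, which is no later than the deadline of 27, so the schedule is feasible.

Yes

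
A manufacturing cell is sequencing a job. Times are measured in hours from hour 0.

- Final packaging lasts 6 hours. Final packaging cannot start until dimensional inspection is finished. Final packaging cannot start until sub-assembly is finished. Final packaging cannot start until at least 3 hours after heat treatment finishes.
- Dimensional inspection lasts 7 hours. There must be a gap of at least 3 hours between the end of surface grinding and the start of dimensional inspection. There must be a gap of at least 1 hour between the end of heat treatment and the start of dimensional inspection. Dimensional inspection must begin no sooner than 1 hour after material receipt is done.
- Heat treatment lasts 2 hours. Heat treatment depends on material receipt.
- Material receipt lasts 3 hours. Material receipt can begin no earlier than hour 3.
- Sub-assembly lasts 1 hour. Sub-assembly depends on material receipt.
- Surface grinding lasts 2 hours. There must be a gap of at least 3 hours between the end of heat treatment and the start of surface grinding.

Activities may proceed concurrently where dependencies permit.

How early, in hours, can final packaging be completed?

After its own release at hour 3, material receipt can start at hour 3 and finishes at hour 6.
Sub-assembly waits on material receipt (finishes hour 6), so it starts at hour 6 and finishes at 6 + 1 = hour 7.
Heat treatment waits on material receipt (finishes hour 6), so it starts at hour 6 and finishes at 6 + 2 = hour 8.
Surface grinding waits on heat treatment (finishes hour 8, plus 3-hour gap → hour 11), so it starts at hour 11 and finishes at 11 + 2 = hour 13.
Dimensional inspection has to wait for surface grinding (finishes hour 13, plus 3-hour gap → hour 16); heat treatment (finishes hour 8, plus 1-hour gap → hour 9); material receipt (finishes hour 6, plus 1-hour gap → hour 7). The latest of these is hour 16, so dimensional inspection runs hour 16 to 16 + 7 = hour 23.
Final packaging needs all of dimensional inspection (finishes hour 23); sub-assembly (finishes hour 7); heat treatment (finishes hour 8, plus 3-hour gap → hour 11). That puts its earliest start at hour 23; it finishes at 23 + 6 = hour 29.

29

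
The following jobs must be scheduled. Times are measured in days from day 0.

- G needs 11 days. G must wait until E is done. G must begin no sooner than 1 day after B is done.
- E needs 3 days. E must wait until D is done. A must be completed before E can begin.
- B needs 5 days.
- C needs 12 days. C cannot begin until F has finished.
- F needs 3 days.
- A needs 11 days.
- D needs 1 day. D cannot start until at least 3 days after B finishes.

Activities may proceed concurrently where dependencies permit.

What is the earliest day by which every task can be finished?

Nothing blocks F, so it runs from day 0 to day 3.
After F (finishes day 3), C can start at day 3 and finishes at day 15.
B can start immediately at day 0; it finishes at day 5.
D cannot begin until B (finishes day 5, plus 3-day gap → day 8). It runs from day 8 to 8 + 1 = day 9.
A can start immediately at day 0; it finishes at day 11.
E cannot start until D (finishes day 9); A (finishes day 11). The controlling bound is day 11, so E finishes at 11 + 3 = day 14.
G needs all of E (finishes day 14); B (finishes day 5, plus 1-day gap → day 6). That puts its earliest start at day 14; it finishes at 14 + 11 = day 25.
All tasks are finished once the last one completes. Finish times: A at 11, B at 5, C at 15, D at 9, E at 14, F at 3, G at 25. The latest is day 25.

25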